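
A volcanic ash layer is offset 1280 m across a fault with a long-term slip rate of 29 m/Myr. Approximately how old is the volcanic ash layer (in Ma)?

44.1 Ma

age = offset / rate = 1280 m / (29 m/Myr) = 4.41e+07 yr = 44.1 Ma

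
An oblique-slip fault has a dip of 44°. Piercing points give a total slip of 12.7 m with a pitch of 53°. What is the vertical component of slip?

7.05 m

dip-slip = net slip × sin(rake) = 12.7 m × sin(53°) = 10.14 m
throw = dip-slip × sin(dip) = 10.14 × sin(44°) = 7.05 m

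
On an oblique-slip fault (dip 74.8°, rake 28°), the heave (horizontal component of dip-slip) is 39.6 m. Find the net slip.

322 m

dip-slip = heave / cos(dip) = 39.6 / cos(74.8°) = 151 m
net slip = dip-slip / sin(rake) = 151 / sin(28°) = 322 m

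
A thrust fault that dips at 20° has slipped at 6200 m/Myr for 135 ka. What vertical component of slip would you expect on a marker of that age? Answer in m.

286 m

dip-slip = rate × time = 6200 m/Myr × 135 ka = 837 m
throw = dip-slip × sin(dip) = 837 × sin(20°) = 286 m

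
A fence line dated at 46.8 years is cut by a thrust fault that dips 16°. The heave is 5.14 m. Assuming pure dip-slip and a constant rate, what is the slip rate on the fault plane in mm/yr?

dip-slip = heave / cos(dip) = 5.14 m / cos(16°) = 5.347 m
rate = 5.347 m / 46.8 years = 0.114 m/yr = 114 mm/yr

114 mm/yr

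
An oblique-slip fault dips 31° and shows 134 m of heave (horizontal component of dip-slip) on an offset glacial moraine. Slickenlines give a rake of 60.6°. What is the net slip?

dip-slip = heave / cos(dip) = 134 / cos(31°) = 156.3 m
net slip = dip-slip / sin(rake) = 156.3 / sin(60.6°) = 179 m

179 m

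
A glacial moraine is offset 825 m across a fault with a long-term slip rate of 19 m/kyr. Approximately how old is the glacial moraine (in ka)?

age = offset / rate = 825 m / (19 m/kyr) = 43400 yr = 43.4 ka

43.4 ka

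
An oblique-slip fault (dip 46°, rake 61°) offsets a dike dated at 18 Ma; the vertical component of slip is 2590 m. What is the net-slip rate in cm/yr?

dip-slip = throw / sin(dip) = 2590 / sin(46°) = 3601 m
net slip = dip-slip / sin(rake) = 3601 / sin(61°) = 4117 m
rate = 4117 m / 18 Ma = 0.000229 m/yr = 0.0229 cm/yr

0.0229 cm/yr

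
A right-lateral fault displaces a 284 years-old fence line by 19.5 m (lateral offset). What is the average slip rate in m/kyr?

rate = 19.5 m / 284 years = 0.0687 m/yr = 68.7 m/kyr

68.7 m/kyr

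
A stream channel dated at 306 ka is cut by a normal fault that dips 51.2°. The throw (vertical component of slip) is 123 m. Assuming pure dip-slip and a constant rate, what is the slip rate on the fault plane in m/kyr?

0.516 m/kyr

dip-slip = throw / sin(dip) = 123 m / sin(51.2°) = 157.8 m
rate = 157.8 m / 306 ka = 0.000516 m/yr = 0.516 m/kyr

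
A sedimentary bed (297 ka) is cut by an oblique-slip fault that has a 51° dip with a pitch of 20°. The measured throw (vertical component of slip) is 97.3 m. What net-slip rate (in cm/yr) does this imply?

0.123 cm/yr

dip-slip = throw / sin(dip) = 97.3 / sin(51°) = 125.2 m
net slip = dip-slip / sin(rake) = 125.2 / sin(20°) = 366.1 m
rate = 366.1 m / 297 ka = 0.00123 m/yr = 0.123 cm/yr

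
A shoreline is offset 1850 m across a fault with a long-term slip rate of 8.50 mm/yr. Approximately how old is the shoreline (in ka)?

age = offset / rate = 1850 m / (8.50 mm/yr) = 218000 yr = 218 ka

218 ka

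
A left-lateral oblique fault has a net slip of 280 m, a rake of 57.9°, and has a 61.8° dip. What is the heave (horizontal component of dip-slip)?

dip-slip = net slip × sin(rake) = 280 m × sin(57.9°) = 237.2 m
heave = dip-slip × cos(dip) = 237.2 × cos(61.8°) = 112 m

112 m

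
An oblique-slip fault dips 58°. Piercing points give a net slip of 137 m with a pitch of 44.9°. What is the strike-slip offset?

97 m

strike-slip = net slip × cos(rake) = 137 m × cos(44.9°) = 97 m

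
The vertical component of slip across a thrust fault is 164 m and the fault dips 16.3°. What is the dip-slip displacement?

dip-slip = throw / sin(dip) = 164 / sin(16.3°) = 584 m

584 m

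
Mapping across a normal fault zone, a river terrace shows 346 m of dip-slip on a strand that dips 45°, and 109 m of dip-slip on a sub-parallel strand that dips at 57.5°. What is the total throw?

throw_A = 346 × sin(45°) = 244.7 m
throw_B = 109 × sin(57.5°) = 91.93 m
total = 244.7 + 91.93 = 337 m

337 m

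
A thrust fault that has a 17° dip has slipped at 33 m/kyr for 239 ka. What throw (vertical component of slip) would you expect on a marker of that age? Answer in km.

2.31 km

dip-slip = rate × time = 33 m/kyr × 239 ka = 7887 m
throw = dip-slip × sin(dip) = 7887 × sin(17°) = 2310 m = 2.31 km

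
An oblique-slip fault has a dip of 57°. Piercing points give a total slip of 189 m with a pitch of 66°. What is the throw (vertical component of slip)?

145 m

dip-slip = net slip × sin(rake) = 189 m × sin(66°) = 172.7 m
throw = dip-slip × sin(dip) = 172.7 × sin(57°) = 145 m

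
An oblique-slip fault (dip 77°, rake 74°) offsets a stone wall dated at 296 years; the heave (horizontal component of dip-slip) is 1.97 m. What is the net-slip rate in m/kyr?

30.8 m/kyr

dip-slip = heave / cos(dip) = 1.97 / cos(77°) = 8.757 m
net slip = dip-slip / sin(rake) = 8.757 / sin(74°) = 9.110 m
rate = 9.110 m / 296 years = 0.0308 m/yr = 30.8 m/kyr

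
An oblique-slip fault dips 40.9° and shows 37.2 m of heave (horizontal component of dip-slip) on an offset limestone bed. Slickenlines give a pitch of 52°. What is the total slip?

dip-slip = heave / cos(dip) = 37.2 / cos(40.9°) = 49.22 m
net slip = dip-slip / sin(rake) = 49.22 / sin(52°) = 62.5 m

62.5 m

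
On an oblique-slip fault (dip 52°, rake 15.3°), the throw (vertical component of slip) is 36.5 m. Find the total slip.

dip-slip = throw / sin(dip) = 36.5 / sin(52°) = 46.32 m
net slip = dip-slip / sin(rake) = 46.32 / sin(15.3°) = 176 m

176 m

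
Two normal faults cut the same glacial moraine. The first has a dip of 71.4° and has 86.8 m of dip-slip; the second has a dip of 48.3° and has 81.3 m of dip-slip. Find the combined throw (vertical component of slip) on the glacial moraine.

throw_A = 86.8 × sin(71.4°) = 82.27 m
throw_B = 81.3 × sin(48.3°) = 60.70 m
total = 82.27 + 60.70 = 143 m

143 m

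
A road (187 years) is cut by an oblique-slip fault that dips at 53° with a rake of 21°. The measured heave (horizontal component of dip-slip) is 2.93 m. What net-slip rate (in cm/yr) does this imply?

7.26 cm/yr

dip-slip = heave / cos(dip) = 2.93 / cos(53°) = 4.869 m
net slip = dip-slip / sin(rake) = 4.869 / sin(21°) = 13.59 m
rate = 13.59 m / 187 years = 0.0726 m/yr = 7.26 cm/yr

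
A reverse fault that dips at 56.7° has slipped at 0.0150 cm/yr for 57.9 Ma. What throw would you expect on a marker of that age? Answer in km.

dip-slip = rate × time = 0.0150 cm/yr × 57.9 Ma = 8685 m
throw = dip-slip × sin(dip) = 8685 × sin(56.7°) = 7260 m = 7.26 km

7.26 km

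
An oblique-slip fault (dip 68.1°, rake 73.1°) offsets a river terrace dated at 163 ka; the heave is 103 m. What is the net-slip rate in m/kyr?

1.77 m/kyr

dip-slip = heave / cos(dip) = 103 / cos(68.1°) = 276.1 m
net slip = dip-slip / sin(rake) = 276.1 / sin(73.1°) = 288.6 m
rate = 288.6 m / 163 ka = 0.00177 m/yr = 1.77 m/kyr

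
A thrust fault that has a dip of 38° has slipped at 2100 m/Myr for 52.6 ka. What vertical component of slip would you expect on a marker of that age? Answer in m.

68 m

dip-slip = rate × time = 2100 m/Myr × 52.6 ka = 110.5 m
throw = dip-slip × sin(dip) = 110.5 × sin(38°) = 68 m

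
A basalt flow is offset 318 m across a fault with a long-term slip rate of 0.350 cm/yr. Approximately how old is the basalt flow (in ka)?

age = offset / rate = 318 m / (0.350 cm/yr) = 90900 yr = 90.9 ka

90.9 ka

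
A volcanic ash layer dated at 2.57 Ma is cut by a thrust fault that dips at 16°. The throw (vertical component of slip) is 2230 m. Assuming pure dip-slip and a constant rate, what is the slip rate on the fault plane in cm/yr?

dip-slip = throw / sin(dip) = 2230 m / sin(16°) = 8090 m
rate = 8090 m / 2.57 Ma = 0.00315 m/yr = 0.315 cm/yr

0.315 cm/yr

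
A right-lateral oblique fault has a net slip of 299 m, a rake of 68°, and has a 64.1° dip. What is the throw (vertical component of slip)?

249 m

dip-slip = net slip × sin(rake) = 299 m × sin(68°) = 277.2 m
throw = dip-slip × sin(dip) = 277.2 × sin(64.1°) = 249 m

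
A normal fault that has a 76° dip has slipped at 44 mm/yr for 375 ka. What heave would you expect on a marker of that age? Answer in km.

dip-slip = rate × time = 44 mm/yr × 375 ka = 16500 m
heave = dip-slip × cos(dip) = 16500 × cos(76°) = 3990 m = 3.99 km

3.99 km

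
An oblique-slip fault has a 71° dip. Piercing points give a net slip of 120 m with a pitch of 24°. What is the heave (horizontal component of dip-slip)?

dip-slip = net slip × sin(rake) = 120 m × sin(24°) = 48.81 m
heave = dip-slip × cos(dip) = 48.81 × cos(71°) = 15.9 m

15.9 m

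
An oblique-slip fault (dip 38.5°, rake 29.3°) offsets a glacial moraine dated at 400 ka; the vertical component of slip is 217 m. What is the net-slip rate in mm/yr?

dip-slip = throw / sin(dip) = 217 / sin(38.5°) = 348.6 m
net slip = dip-slip / sin(rake) = 348.6 / sin(29.3°) = 712.3 m
rate = 712.3 m / 400 ka = 0.00178 m/yr = 1.78 mm/yr

1.78 mm/yr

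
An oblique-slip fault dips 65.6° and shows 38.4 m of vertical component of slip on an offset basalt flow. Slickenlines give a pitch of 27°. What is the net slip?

92.9 m

dip-slip = throw / sin(dip) = 38.4 / sin(65.6°) = 42.17 m
net slip = dip-slip / sin(rake) = 42.17 / sin(27°) = 92.9 m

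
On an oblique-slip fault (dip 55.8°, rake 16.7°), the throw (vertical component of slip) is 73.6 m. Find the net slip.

dip-slip = throw / sin(dip) = 73.6 / sin(55.8°) = 88.99 m
net slip = dip-slip / sin(rake) = 88.99 / sin(16.7°) = 310 m

310 m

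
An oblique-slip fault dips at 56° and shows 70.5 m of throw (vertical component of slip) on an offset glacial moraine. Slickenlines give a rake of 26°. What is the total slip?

194 m

dip-slip = throw / sin(dip) = 70.5 / sin(56°) = 85.04 m
net slip = dip-slip / sin(rake) = 85.04 / sin(26°) = 194 m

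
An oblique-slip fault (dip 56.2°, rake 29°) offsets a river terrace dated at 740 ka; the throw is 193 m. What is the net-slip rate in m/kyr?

0.647 m/kyr

dip-slip = throw / sin(dip) = 193 / sin(56.2°) = 232.3 m
net slip = dip-slip / sin(rake) = 232.3 / sin(29°) = 479.1 m
rate = 479.1 m / 740 ka = 0.000647 m/yr = 0.647 m/kyr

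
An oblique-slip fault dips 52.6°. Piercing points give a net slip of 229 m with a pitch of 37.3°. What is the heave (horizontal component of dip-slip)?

84.3 m

dip-slip = net slip × sin(rake) = 229 m × sin(37.3°) = 138.8 m
heave = dip-slip × cos(dip) = 138.8 × cos(52.6°) = 84.3 m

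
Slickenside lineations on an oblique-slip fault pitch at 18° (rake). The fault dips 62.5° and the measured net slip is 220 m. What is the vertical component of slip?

60.3 m

dip-slip = net slip × sin(rake) = 220 m × sin(18°) = 67.98 m
throw = dip-slip × sin(dip) = 67.98 × sin(62.5°) = 60.3 m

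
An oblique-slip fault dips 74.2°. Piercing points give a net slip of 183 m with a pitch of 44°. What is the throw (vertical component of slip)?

dip-slip = net slip × sin(rake) = 183 m × sin(44°) = 127.1 m
throw = dip-slip × sin(dip) = 127.1 × sin(74.2°) = 122 m

122 m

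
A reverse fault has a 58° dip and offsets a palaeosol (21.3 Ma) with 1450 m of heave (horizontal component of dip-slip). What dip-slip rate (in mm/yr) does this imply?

0.128 mm/yr

dip-slip = heave / cos(dip) = 1450 m / cos(58°) = 2736 m
rate = 2736 m / 21.3 Ma = 0.000128 m/yr = 0.128 mm/yr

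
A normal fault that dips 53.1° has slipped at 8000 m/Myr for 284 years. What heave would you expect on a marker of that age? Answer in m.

1.36 m

dip-slip = rate × time = 8000 m/Myr × 284 years = 2.272 m
heave = dip-slip × cos(dip) = 2.272 × cos(53.1°) = 1.36 m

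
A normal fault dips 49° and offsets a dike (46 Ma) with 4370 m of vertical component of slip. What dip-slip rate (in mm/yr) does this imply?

dip-slip = throw / sin(dip) = 4370 m / sin(49°) = 5790 m
rate = 5790 m / 46 Ma = 0.000126 m/yr = 0.126 mm/yr

0.126 mm/yr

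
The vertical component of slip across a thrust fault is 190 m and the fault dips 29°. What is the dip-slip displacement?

392 m

dip-slip = throw / sin(dip) = 190 / sin(29°) = 392 m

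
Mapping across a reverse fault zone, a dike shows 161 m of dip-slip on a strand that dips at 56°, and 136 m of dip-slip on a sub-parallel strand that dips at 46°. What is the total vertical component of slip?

throw_A = 161 × sin(56°) = 133.5 m
throw_B = 136 × sin(46°) = 97.83 m
total = 133.5 + 97.83 = 231 m

231 m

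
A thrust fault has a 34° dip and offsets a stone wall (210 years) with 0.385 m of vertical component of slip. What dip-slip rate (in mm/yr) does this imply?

dip-slip = throw / sin(dip) = 0.385 m / sin(34°) = 0.6885 m
rate = 0.6885 m / 210 years = 0.00328 m/yr = 3.28 mm/yr

3.28 mm/yr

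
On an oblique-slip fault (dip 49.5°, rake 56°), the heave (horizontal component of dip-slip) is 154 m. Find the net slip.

dip-slip = heave / cos(dip) = 154 / cos(49.5°) = 237.1 m
net slip = dip-slip / sin(rake) = 237.1 / sin(56°) = 286 m

286 m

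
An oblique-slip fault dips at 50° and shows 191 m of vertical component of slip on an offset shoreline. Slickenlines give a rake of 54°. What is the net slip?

dip-slip = throw / sin(dip) = 191 / sin(50°) = 249.3 m
net slip = dip-slip / sin(rake) = 249.3 / sin(54°) = 308 m

308 m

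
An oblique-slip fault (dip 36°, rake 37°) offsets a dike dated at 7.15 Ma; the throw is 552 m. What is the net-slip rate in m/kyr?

dip-slip = throw / sin(dip) = 552 / sin(36°) = 939.1 m
net slip = dip-slip / sin(rake) = 939.1 / sin(37°) = 1560 m
rate = 1560 m / 7.15 Ma = 0.000218 m/yr = 0.218 m/kyr

0.218 m/kyr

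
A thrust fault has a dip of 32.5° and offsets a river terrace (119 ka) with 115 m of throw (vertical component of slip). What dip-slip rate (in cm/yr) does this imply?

0.180 cm/yr

dip-slip = throw / sin(dip) = 115 m / sin(32.5°) = 214 m
rate = 214 m / 119 ka = 0.00180 m/yr = 0.180 cm/yr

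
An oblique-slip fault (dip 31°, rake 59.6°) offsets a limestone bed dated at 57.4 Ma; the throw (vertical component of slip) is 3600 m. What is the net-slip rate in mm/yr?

dip-slip = throw / sin(dip) = 3600 / sin(31°) = 6990 m
net slip = dip-slip / sin(rake) = 6990 / sin(59.6°) = 8104 m
rate = 8104 m / 57.4 Ma = 0.000141 m/yr = 0.141 mm/yr

0.141 mm/yr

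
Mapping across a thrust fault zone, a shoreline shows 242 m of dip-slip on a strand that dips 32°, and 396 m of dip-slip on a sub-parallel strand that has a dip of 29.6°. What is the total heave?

heave_A = 242 × cos(32°) = 205.2 m
heave_B = 396 × cos(29.6°) = 344.3 m
total = 205.2 + 344.3 = 550 m

550 m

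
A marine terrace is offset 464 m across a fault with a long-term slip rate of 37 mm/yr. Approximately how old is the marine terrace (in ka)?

age = offset / rate = 464 m / (37 mm/yr) = 12500 yr = 12.5 ka

12.5 ka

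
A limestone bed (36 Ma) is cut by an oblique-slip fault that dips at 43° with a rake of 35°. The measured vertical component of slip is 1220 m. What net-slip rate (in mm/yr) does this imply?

dip-slip = throw / sin(dip) = 1220 / sin(43°) = 1789 m
net slip = dip-slip / sin(rake) = 1789 / sin(35°) = 3119 m
rate = 3119 m / 36 Ma = 0.0000866 m/yr = 0.0866 mm/yr

0.0866 mm/yr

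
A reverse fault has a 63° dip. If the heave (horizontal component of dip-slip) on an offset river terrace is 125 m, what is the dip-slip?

275 m

dip-slip = heave / cos(dip) = 125 / cos(63°) = 275 m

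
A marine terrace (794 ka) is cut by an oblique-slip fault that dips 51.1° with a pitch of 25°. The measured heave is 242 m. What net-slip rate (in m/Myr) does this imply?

dip-slip = heave / cos(dip) = 242 / cos(51.1°) = 385.4 m
net slip = dip-slip / sin(rake) = 385.4 / sin(25°) = 911.9 m
rate = 911.9 m / 794 ka = 0.00115 m/yr = 1150 m/Myr

1150 m/Myr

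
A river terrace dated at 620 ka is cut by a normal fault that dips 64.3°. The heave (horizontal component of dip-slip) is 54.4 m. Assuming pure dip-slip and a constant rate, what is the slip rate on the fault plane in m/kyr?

dip-slip = heave / cos(dip) = 54.4 m / cos(64.3°) = 125.4 m
rate = 125.4 m / 620 ka = 0.000202 m/yr = 0.202 m/kyr

0.202 m/kyr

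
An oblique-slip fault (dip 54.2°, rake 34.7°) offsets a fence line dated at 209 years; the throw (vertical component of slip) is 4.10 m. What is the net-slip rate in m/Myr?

dip-slip = throw / sin(dip) = 4.10 / sin(54.2°) = 5.055 m
net slip = dip-slip / sin(rake) = 5.055 / sin(34.7°) = 8.880 m
rate = 8.880 m / 209 years = 0.0425 m/yr = 42500 m/Myr

42500 m/Myr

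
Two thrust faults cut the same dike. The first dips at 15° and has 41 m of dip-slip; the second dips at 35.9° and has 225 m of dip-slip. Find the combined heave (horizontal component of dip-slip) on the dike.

heave_A = 41 × cos(15°) = 39.60 m
heave_B = 225 × cos(35.9°) = 182.3 m
total = 39.60 + 182.3 = 222 m

222 m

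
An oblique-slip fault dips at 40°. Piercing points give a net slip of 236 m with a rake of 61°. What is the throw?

dip-slip = net slip × sin(rake) = 236 m × sin(61°) = 206.4 m
throw = dip-slip × sin(dip) = 206.4 × sin(40°) = 133 m

133 m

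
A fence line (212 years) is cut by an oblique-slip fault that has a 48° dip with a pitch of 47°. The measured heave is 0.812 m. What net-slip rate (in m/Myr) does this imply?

7830 m/Myr

dip-slip = heave / cos(dip) = 0.812 / cos(48°) = 1.214 m
net slip = dip-slip / sin(rake) = 1.214 / sin(47°) = 1.659 m
rate = 1.659 m / 212 years = 0.00783 m/yr = 7830 m/Myr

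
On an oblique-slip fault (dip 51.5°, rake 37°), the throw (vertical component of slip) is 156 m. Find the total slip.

dip-slip = throw / sin(dip) = 156 / sin(51.5°) = 199.3 m
net slip = dip-slip / sin(rake) = 199.3 / sin(37°) = 331 m

331 m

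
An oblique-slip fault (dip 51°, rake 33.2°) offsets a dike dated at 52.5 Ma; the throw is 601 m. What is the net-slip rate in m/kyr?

0.0269 m/kyr

dip-slip = throw / sin(dip) = 601 / sin(51°) = 773.3 m
net slip = dip-slip / sin(rake) = 773.3 / sin(33.2°) = 1412 m
rate = 1412 m / 52.5 Ma = 0.0000269 m/yr = 0.0269 m/kyr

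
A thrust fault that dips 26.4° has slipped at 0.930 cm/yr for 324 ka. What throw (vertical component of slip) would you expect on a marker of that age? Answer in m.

1340 m

dip-slip = rate × time = 0.930 cm/yr × 324 ka = 3013 m
throw = dip-slip × sin(dip) = 3013 × sin(26.4°) = 1340 m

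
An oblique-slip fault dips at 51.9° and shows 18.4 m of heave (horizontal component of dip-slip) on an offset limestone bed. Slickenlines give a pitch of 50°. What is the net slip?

38.9 m

dip-slip = heave / cos(dip) = 18.4 / cos(51.9°) = 29.82 m
net slip = dip-slip / sin(rake) = 29.82 / sin(50°) = 38.9 m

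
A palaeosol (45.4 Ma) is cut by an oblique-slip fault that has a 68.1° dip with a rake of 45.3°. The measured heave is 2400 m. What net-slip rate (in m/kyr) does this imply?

0.199 m/kyr

dip-slip = heave / cos(dip) = 2400 / cos(68.1°) = 6435 m
net slip = dip-slip / sin(rake) = 6435 / sin(45.3°) = 9053 m
rate = 9053 m / 45.4 Ma = 0.000199 m/yr = 0.199 m/kyr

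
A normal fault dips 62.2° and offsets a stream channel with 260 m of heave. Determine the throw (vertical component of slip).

493 m

throw = heave × tan(dip) = 260 × tan(62.2°) = 493 m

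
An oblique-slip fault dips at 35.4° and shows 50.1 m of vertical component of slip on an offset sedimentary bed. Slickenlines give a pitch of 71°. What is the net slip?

dip-slip = throw / sin(dip) = 50.1 / sin(35.4°) = 86.49 m
net slip = dip-slip / sin(rake) = 86.49 / sin(71°) = 91.5 m

91.5 m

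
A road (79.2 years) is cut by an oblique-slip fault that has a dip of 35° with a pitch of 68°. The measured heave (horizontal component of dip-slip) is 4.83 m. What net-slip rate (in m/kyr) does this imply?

80.3 m/kyr

dip-slip = heave / cos(dip) = 4.83 / cos(35°) = 5.896 m
net slip = dip-slip / sin(rake) = 5.896 / sin(68°) = 6.359 m
rate = 6.359 m / 79.2 years = 0.0803 m/yr = 80.3 m/kyr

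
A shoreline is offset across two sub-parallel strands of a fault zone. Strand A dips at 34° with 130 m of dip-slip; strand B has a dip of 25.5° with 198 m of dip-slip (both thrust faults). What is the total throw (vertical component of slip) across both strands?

158 m

throw_A = 130 × sin(34°) = 72.70 m
throw_B = 198 × sin(25.5°) = 85.24 m
total = 72.70 + 85.24 = 158 m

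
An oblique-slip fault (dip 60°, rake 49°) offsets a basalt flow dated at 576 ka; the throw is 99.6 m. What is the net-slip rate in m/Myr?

dip-slip = throw / sin(dip) = 99.6 / sin(60°) = 115 m
net slip = dip-slip / sin(rake) = 115 / sin(49°) = 152.4 m
rate = 152.4 m / 576 ka = 0.000265 m/yr = 265 m/Myr

265 m/Myr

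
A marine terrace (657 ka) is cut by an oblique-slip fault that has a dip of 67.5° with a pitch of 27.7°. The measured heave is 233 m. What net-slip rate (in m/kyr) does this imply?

dip-slip = heave / cos(dip) = 233 / cos(67.5°) = 608.9 m
net slip = dip-slip / sin(rake) = 608.9 / sin(27.7°) = 1310 m
rate = 1310 m / 657 ka = 0.00199 m/yr = 1.99 m/kyr

1.99 m/kyr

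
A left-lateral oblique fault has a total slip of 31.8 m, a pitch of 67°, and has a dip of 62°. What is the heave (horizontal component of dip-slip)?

13.7 m

dip-slip = net slip × sin(rake) = 31.8 m × sin(67°) = 29.27 m
heave = dip-slip × cos(dip) = 29.27 × cos(62°) = 13.7 m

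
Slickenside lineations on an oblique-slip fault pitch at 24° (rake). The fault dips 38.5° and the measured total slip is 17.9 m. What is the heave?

5.70 m

dip-slip = net slip × sin(rake) = 17.9 m × sin(24°) = 7.281 m
heave = dip-slip × cos(dip) = 7.281 × cos(38.5°) = 5.70 m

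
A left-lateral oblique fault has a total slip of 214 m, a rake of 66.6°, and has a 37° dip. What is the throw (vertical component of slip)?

118 m

dip-slip = net slip × sin(rake) = 214 m × sin(66.6°) = 196.4 m
throw = dip-slip × sin(dip) = 196.4 × sin(37°) = 118 m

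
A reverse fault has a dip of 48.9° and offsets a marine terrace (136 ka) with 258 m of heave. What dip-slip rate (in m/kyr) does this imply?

2.89 m/kyr

dip-slip = heave / cos(dip) = 258 m / cos(48.9°) = 392.5 m
rate = 392.5 m / 136 ka = 0.00289 m/yr = 2.89 m/kyr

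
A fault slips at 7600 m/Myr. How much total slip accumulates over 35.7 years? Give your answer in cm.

slip = rate × time = 7600 m/Myr × 35.7 years = 0.271 m = 27.1 cm

27.1 cm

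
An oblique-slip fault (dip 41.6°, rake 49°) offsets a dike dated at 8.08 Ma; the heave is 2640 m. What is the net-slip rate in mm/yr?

0.579 mm/yr

dip-slip = heave / cos(dip) = 2640 / cos(41.6°) = 3530 m
net slip = dip-slip / sin(rake) = 3530 / sin(49°) = 4678 m
rate = 4678 m / 8.08 Ma = 0.000579 m/yr = 0.579 mm/yr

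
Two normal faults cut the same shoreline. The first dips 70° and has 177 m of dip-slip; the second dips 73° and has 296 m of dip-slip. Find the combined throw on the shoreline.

449 m

throw_A = 177 × sin(70°) = 166.3 m
throw_B = 296 × sin(73°) = 283.1 m
total = 166.3 + 283.1 = 449 m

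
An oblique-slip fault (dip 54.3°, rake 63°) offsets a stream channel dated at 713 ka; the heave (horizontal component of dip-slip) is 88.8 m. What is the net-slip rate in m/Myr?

240 m/Myr

dip-slip = heave / cos(dip) = 88.8 / cos(54.3°) = 152.2 m
net slip = dip-slip / sin(rake) = 152.2 / sin(63°) = 170.8 m
rate = 170.8 m / 713 ka = 0.000240 m/yr = 240 m/Myr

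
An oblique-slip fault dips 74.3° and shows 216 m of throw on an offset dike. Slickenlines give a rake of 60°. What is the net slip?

259 m

dip-slip = throw / sin(dip) = 216 / sin(74.3°) = 224.4 m
net slip = dip-slip / sin(rake) = 224.4 / sin(60°) = 259 m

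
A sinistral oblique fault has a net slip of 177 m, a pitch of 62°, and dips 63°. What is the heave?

dip-slip = net slip × sin(rake) = 177 m × sin(62°) = 156.3 m
heave = dip-slip × cos(dip) = 156.3 × cos(63°) = 71 m

71 m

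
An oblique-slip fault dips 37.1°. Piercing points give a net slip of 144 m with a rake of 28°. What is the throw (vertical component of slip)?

40.8 m

dip-slip = net slip × sin(rake) = 144 m × sin(28°) = 67.60 m
throw = dip-slip × sin(dip) = 67.60 × sin(37.1°) = 40.8 m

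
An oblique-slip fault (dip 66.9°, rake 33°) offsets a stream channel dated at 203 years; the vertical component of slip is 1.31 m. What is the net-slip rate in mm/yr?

dip-slip = throw / sin(dip) = 1.31 / sin(66.9°) = 1.424 m
net slip = dip-slip / sin(rake) = 1.424 / sin(33°) = 2.615 m
rate = 2.615 m / 203 years = 0.0129 m/yr = 12.9 mm/yr

12.9 mm/yr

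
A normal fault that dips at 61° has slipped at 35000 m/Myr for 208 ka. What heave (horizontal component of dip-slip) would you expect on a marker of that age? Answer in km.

dip-slip = rate × time = 35000 m/Myr × 208 ka = 7280 m
heave = dip-slip × cos(dip) = 7280 × cos(61°) = 3530 m = 3.53 km

3.53 km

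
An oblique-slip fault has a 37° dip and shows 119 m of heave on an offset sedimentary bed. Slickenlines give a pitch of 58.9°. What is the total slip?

174 m

dip-slip = heave / cos(dip) = 119 / cos(37°) = 149 m
net slip = dip-slip / sin(rake) = 149 / sin(58.9°) = 174 m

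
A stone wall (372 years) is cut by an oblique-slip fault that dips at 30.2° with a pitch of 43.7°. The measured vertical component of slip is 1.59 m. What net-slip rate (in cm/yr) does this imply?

1.23 cm/yr

dip-slip = throw / sin(dip) = 1.59 / sin(30.2°) = 3.161 m
net slip = dip-slip / sin(rake) = 3.161 / sin(43.7°) = 4.575 m
rate = 4.575 m / 372 years = 0.0123 m/yr = 1.23 cm/yr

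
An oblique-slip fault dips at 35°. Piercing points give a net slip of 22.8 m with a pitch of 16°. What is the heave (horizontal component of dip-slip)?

5.15 m

dip-slip = net slip × sin(rake) = 22.8 m × sin(16°) = 6.285 m
heave = dip-slip × cos(dip) = 6.285 × cos(35°) = 5.15 m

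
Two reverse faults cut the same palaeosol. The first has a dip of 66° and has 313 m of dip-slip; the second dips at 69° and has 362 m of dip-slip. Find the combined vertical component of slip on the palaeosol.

throw_A = 313 × sin(66°) = 285.9 m
throw_B = 362 × sin(69°) = 338 m
total = 285.9 + 338 = 624 m

624 m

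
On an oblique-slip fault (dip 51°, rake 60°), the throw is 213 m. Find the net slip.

dip-slip = throw / sin(dip) = 213 / sin(51°) = 274.1 m
net slip = dip-slip / sin(rake) = 274.1 / sin(60°) = 316 m

316 m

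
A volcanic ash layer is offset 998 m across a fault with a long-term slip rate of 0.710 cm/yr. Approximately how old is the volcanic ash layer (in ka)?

age = offset / rate = 998 m / (0.710 cm/yr) = 141000 yr = 141 ka

141 ka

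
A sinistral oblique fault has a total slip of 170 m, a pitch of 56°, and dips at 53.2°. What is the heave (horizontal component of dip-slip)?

dip-slip = net slip × sin(rake) = 170 m × sin(56°) = 140.9 m
heave = dip-slip × cos(dip) = 140.9 × cos(53.2°) = 84.4 m

84.4 m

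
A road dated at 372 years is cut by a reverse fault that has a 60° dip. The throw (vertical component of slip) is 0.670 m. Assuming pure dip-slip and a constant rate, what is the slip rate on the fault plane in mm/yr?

2.08 mm/yr

dip-slip = throw / sin(dip) = 0.670 m / sin(60°) = 0.7736 m
rate = 0.7736 m / 372 years = 0.00208 m/yr = 2.08 mm/yr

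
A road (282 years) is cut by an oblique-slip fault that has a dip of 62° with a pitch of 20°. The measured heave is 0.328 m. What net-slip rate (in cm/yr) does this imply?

0.724 cm/yr

dip-slip = heave / cos(dip) = 0.328 / cos(62°) = 0.6987 m
net slip = dip-slip / sin(rake) = 0.6987 / sin(20°) = 2.043 m
rate = 2.043 m / 282 years = 0.00724 m/yr = 0.724 cm/yr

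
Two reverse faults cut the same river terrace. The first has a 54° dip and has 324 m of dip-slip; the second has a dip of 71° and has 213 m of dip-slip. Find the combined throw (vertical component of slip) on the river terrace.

throw_A = 324 × sin(54°) = 262.1 m
throw_B = 213 × sin(71°) = 201.4 m
total = 262.1 + 201.4 = 464 m

464 m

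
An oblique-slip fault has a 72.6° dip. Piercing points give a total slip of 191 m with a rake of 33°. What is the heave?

31.1 m

dip-slip = net slip × sin(rake) = 191 m × sin(33°) = 104 m
heave = dip-slip × cos(dip) = 104 × cos(72.6°) = 31.1 m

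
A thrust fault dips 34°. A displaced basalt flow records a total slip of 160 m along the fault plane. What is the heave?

heave = dip-slip × cos(dip) = 160 m × cos(34°) = 133 m

133 m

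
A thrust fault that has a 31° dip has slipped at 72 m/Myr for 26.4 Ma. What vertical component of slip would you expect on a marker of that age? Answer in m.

dip-slip = rate × time = 72 m/Myr × 26.4 Ma = 1901 m
throw = dip-slip × sin(dip) = 1901 × sin(31°) = 979 m

979 m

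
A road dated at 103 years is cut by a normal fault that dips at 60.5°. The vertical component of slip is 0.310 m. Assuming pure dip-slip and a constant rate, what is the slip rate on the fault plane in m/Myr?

3460 m/Myr

dip-slip = throw / sin(dip) = 0.310 m / sin(60.5°) = 0.3562 m
rate = 0.3562 m / 103 years = 0.00346 m/yr = 3460 m/Myr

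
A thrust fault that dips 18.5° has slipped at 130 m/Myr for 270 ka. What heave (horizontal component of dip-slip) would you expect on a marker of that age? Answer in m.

dip-slip = rate × time = 130 m/Myr × 270 ka = 35.10 m
heave = dip-slip × cos(dip) = 35.10 × cos(18.5°) = 33.3 m

33.3 m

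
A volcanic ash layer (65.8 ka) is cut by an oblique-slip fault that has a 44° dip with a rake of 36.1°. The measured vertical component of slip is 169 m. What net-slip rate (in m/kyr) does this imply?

6.28 m/kyr

dip-slip = throw / sin(dip) = 169 / sin(44°) = 243.3 m
net slip = dip-slip / sin(rake) = 243.3 / sin(36.1°) = 412.9 m
rate = 412.9 m / 65.8 ka = 0.00628 m/yr = 6.28 m/kyr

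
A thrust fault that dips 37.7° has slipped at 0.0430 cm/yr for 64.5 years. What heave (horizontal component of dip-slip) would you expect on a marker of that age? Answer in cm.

dip-slip = rate × time = 0.0430 cm/yr × 64.5 years = 0.02773 m
heave = dip-slip × cos(dip) = 0.02773 × cos(37.7°) = 0.0219 m = 2.19 cm

2.19 cm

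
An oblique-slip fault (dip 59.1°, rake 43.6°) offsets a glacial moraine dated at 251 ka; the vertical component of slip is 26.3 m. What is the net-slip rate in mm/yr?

dip-slip = throw / sin(dip) = 26.3 / sin(59.1°) = 30.65 m
net slip = dip-slip / sin(rake) = 30.65 / sin(43.6°) = 44.45 m
rate = 44.45 m / 251 ka = 0.000177 m/yr = 0.177 mm/yr

0.177 mm/yr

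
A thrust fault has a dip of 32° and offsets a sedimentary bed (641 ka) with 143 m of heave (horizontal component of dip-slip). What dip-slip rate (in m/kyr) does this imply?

dip-slip = heave / cos(dip) = 143 m / cos(32°) = 168.6 m
rate = 168.6 m / 641 ka = 0.000263 m/yr = 0.263 m/kyr

0.263 m/kyr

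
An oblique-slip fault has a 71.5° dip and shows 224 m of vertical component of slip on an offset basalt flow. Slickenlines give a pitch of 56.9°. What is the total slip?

dip-slip = throw / sin(dip) = 224 / sin(71.5°) = 236.2 m
net slip = dip-slip / sin(rake) = 236.2 / sin(56.9°) = 282 m

282 m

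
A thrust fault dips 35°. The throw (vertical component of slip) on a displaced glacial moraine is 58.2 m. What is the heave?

83.1 m

heave = throw / tan(dip) = 58.2 / tan(35°) = 83.1 m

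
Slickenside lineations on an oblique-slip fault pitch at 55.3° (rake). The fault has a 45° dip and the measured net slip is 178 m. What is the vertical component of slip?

dip-slip = net slip × sin(rake) = 178 m × sin(55.3°) = 146.3 m
throw = dip-slip × sin(dip) = 146.3 × sin(45°) = 103 m

103 m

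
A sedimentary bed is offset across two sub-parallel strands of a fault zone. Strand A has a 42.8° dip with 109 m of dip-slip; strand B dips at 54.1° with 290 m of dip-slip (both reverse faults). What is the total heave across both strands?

250 m

heave_A = 109 × cos(42.8°) = 79.98 m
heave_B = 290 × cos(54.1°) = 170 m
total = 79.98 + 170 = 250 m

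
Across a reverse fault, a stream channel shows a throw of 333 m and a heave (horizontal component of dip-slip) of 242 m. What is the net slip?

net slip = √(throw² + heave²) = √(333² + 242²) = 412 m

412 m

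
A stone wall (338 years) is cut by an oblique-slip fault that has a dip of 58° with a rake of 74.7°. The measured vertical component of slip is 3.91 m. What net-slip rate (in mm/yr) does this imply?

14.1 mm/yr

dip-slip = throw / sin(dip) = 3.91 / sin(58°) = 4.611 m
net slip = dip-slip / sin(rake) = 4.611 / sin(74.7°) = 4.780 m
rate = 4.780 m / 338 years = 0.0141 m/yr = 14.1 mm/yr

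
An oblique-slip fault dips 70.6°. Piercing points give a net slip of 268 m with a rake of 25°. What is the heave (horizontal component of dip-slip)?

37.6 m

dip-slip = net slip × sin(rake) = 268 m × sin(25°) = 113.3 m
heave = dip-slip × cos(dip) = 113.3 × cos(70.6°) = 37.6 m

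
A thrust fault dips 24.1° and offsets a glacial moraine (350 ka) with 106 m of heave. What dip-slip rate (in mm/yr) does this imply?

0.332 mm/yr

dip-slip = heave / cos(dip) = 106 m / cos(24.1°) = 116.1 m
rate = 116.1 m / 350 ka = 0.000332 m/yr = 0.332 mm/yr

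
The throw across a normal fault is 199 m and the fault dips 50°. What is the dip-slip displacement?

dip-slip = throw / sin(dip) = 199 / sin(50°) = 260 m

260 m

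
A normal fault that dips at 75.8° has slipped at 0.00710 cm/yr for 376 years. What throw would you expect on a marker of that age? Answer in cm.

2.59 cm

dip-slip = rate × time = 0.00710 cm/yr × 376 years = 0.02670 m
throw = dip-slip × sin(dip) = 0.02670 × sin(75.8°) = 0.0259 m = 2.59 cm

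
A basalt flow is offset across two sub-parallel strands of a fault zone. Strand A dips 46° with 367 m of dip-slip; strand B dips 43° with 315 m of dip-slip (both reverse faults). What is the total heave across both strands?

485 m

heave_A = 367 × cos(46°) = 254.9 m
heave_B = 315 × cos(43°) = 230.4 m
total = 254.9 + 230.4 = 485 m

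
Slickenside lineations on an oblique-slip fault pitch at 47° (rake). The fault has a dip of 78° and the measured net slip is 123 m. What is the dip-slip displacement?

90 m

dip-slip = net slip × sin(rake) = 123 m × sin(47°) = 90 m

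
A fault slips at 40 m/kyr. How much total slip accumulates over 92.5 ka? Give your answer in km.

3.70 km

slip = rate × time = 40 m/kyr × 92.5 ka = 3700 m = 3.70 km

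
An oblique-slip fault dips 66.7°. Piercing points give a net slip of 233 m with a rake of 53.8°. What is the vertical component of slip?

173 m

dip-slip = net slip × sin(rake) = 233 m × sin(53.8°) = 188 m
throw = dip-slip × sin(dip) = 188 × sin(66.7°) = 173 m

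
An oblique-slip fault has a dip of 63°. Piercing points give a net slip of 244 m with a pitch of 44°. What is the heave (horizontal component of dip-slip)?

76.9 m

dip-slip = net slip × sin(rake) = 244 m × sin(44°) = 169.5 m
heave = dip-slip × cos(dip) = 169.5 × cos(63°) = 76.9 m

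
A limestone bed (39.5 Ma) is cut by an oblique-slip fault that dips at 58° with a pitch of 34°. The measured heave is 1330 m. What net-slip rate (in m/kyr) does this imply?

0.114 m/kyr

dip-slip = heave / cos(dip) = 1330 / cos(58°) = 2510 m
net slip = dip-slip / sin(rake) = 2510 / sin(34°) = 4488 m
rate = 4488 m / 39.5 Ma = 0.000114 m/yr = 0.114 m/kyr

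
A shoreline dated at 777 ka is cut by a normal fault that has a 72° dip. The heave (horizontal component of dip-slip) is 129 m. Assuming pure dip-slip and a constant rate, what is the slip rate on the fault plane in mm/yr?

0.537 mm/yr

dip-slip = heave / cos(dip) = 129 m / cos(72°) = 417.5 m
rate = 417.5 m / 777 ka = 0.000537 m/yr = 0.537 mm/yr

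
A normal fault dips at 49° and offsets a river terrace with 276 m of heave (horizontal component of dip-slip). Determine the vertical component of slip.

throw = heave × tan(dip) = 276 × tan(49°) = 318 m

318 m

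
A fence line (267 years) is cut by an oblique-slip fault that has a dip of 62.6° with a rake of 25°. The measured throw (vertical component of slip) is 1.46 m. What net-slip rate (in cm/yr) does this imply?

dip-slip = throw / sin(dip) = 1.46 / sin(62.6°) = 1.644 m
net slip = dip-slip / sin(rake) = 1.644 / sin(25°) = 3.891 m
rate = 3.891 m / 267 years = 0.0146 m/yr = 1.46 cm/yr

1.46 cm/yr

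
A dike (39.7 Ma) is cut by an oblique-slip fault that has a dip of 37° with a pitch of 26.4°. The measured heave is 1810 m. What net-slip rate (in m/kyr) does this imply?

0.128 m/kyr

dip-slip = heave / cos(dip) = 1810 / cos(37°) = 2266 m
net slip = dip-slip / sin(rake) = 2266 / sin(26.4°) = 5097 m
rate = 5097 m / 39.7 Ma = 0.000128 m/yr = 0.128 m/kyr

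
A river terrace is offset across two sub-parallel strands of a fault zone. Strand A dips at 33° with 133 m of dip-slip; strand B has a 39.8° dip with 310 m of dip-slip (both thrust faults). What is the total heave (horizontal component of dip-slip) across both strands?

heave_A = 133 × cos(33°) = 111.5 m
heave_B = 310 × cos(39.8°) = 238.2 m
total = 111.5 + 238.2 = 350 m

350 m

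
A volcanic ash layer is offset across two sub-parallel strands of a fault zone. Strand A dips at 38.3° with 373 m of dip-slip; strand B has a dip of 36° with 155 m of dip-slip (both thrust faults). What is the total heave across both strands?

418 m

heave_A = 373 × cos(38.3°) = 292.7 m
heave_B = 155 × cos(36°) = 125.4 m
total = 292.7 + 125.4 = 418 m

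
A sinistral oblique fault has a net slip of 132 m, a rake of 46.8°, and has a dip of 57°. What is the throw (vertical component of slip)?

dip-slip = net slip × sin(rake) = 132 m × sin(46.8°) = 96.22 m
throw = dip-slip × sin(dip) = 96.22 × sin(57°) = 80.7 m

80.7 m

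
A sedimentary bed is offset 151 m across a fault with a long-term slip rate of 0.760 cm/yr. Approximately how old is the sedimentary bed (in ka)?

19.9 ka

age = offset / rate = 151 m / (0.760 cm/yr) = 19900 yr = 19.9 ka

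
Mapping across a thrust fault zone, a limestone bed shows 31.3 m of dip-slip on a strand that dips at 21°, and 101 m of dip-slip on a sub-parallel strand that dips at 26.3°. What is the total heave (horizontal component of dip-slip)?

heave_A = 31.3 × cos(21°) = 29.22 m
heave_B = 101 × cos(26.3°) = 90.55 m
total = 29.22 + 90.55 = 120 m

120 m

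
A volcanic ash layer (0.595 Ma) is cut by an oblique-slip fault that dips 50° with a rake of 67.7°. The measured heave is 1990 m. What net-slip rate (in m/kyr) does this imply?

dip-slip = heave / cos(dip) = 1990 / cos(50°) = 3096 m
net slip = dip-slip / sin(rake) = 3096 / sin(67.7°) = 3346 m
rate = 3346 m / 0.595 Ma = 0.00562 m/yr = 5.62 m/kyr

5.62 m/kyr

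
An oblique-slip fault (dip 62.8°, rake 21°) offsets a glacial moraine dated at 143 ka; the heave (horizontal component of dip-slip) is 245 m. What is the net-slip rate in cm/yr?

dip-slip = heave / cos(dip) = 245 / cos(62.8°) = 536 m
net slip = dip-slip / sin(rake) = 536 / sin(21°) = 1496 m
rate = 1496 m / 143 ka = 0.0105 m/yr = 1.05 cm/yr

1.05 cm/yr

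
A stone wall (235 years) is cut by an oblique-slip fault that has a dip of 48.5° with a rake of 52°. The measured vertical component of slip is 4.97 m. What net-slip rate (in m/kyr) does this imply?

dip-slip = throw / sin(dip) = 4.97 / sin(48.5°) = 6.636 m
net slip = dip-slip / sin(rake) = 6.636 / sin(52°) = 8.421 m
rate = 8.421 m / 235 years = 0.0358 m/yr = 35.8 m/kyr

35.8 m/kyr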